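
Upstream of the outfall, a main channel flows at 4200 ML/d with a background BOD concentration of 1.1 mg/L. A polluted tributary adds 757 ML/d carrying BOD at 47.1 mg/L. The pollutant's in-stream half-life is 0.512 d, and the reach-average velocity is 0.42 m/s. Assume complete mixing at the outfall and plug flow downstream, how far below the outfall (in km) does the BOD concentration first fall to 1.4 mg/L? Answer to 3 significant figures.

47.1 km

Flow-weighted average: C = (4200·1.100 + 757.0·47.10) / 4957 = 40270/4957 = 8.125 mg/L.
Half-life 0.512 d → k = ln 2 / 0.512 = 1.354 d⁻¹.
Set 8.125·exp(−k·t) = 1.4 → t = ln(8.125/1.4)/k = 112200 s = 31.17 h.
Distance = v·t = 0.42·112200 = 47130 m = 47.13 km.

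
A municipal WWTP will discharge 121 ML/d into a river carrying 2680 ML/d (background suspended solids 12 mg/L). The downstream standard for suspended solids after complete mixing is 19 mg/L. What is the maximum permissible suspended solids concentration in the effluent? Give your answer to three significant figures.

At the limit, (Qr·Cr + Qe·Cₑ)/(Qr + Qe) = 19:
Cₑ = (2801·19 − 2680·12.00) / 121.0 = 174.0 mg/L.

174 mg/L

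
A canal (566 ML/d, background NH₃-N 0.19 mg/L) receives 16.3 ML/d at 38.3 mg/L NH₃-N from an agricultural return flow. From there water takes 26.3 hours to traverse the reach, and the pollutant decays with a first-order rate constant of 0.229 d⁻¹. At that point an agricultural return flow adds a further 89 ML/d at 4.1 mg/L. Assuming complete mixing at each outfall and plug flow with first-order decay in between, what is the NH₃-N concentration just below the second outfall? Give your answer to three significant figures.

Mixed concentration C = ΣQC/ΣQ = (566.0·0.1900 + 16.30·38.30) / 582.3 = 731.8/582.3 = 1.257 mg/L; combined flow 582.3 ML/d.
Decay over the reach: 1.257·exp(−kt) = 1.257·0.7781 = 0.9779 mg/L.
Second outfall: C = (582.3·0.9779 + 89.00·4.100)/671.3 = 1.392 mg/L.

1.39 mg/L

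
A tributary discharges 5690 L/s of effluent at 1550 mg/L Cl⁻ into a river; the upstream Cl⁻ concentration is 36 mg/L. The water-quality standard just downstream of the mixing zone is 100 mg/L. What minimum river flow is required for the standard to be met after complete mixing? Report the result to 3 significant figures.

129000 L/s

Set C_mix = 100: (Q·36.00 + 5690·1550) / (Q + 5690) = 100
→ Q = 5690·(1550 − 100)/(100 − 36.00) = 128900 L/s.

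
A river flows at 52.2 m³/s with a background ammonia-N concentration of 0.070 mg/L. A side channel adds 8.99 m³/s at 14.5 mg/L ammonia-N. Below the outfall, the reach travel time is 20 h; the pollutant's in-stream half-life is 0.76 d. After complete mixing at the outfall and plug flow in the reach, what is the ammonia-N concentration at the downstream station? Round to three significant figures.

Mixed concentration C = ΣQC/ΣQ = (52.20·0.07000 + 8.990·14.50) / 61.19 = 134.0/61.19 = 2.190 mg/L.
Half-life 0.76 d → k = ln 2 / 0.76 = 0.9120 d⁻¹.
Decay over the reach: 2.190·exp(−kt) = 2.190·0.4677 = 1.024 mg/L.

1.02 mg/L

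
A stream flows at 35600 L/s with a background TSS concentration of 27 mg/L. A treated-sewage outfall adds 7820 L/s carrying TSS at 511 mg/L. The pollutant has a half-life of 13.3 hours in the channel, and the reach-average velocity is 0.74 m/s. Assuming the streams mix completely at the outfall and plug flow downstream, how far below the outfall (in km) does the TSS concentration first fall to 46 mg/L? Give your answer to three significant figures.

Mass balance: C = (35600·27.00 + 7820·511.0) / 43420 = 4957000/43420 = 114.2 mg/L.
Half-life 13.3 h → k = ln 2 / 13.3 = 0.05212 h⁻¹ = 1.251 d⁻¹.
Set 114.2·exp(−k·t) = 46 → t = ln(114.2/46)/k = 62790 s = 17.44 h.
Distance = v·t = 0.74·62790 = 46470 m = 46.47 km.

46.5 km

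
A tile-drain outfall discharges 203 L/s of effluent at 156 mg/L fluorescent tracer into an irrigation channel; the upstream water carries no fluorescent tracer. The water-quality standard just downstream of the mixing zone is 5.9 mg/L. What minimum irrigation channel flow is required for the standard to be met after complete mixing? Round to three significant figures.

Set C_mix = 5.9: (Q·0 + 203.0·156.0) / (Q + 203.0) = 5.9
→ Q = 203.0·(156.0 − 5.9)/(5.9 − 0) = 5164 L/s.

5160 L/s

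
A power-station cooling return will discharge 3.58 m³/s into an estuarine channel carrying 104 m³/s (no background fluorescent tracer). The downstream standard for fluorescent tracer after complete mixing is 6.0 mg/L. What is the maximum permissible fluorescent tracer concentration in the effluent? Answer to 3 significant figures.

At the limit, (Qr·Cr + Qe·Cₑ)/(Qr + Qe) = 6.0:
Cₑ = (107.6·6.0 − 104.0·0) / 3.580 = 180.3 mg/L.

180 mg/L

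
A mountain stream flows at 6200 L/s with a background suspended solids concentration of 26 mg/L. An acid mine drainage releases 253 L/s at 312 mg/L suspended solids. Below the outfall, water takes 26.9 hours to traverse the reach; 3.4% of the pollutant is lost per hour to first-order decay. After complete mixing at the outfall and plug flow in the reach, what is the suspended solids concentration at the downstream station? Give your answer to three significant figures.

After mixing, C = (6200·26.00 + 253.0·312.0) / 6453 = 240100/6453 = 37.21 mg/L.
3.4%/h lost → k = −ln(1 − 0.034) = 0.03459 h⁻¹.
Applying C = C₀e^(−kt): 37.21 × 0.3944 = 14.68 mg/L.

14.7 mg/L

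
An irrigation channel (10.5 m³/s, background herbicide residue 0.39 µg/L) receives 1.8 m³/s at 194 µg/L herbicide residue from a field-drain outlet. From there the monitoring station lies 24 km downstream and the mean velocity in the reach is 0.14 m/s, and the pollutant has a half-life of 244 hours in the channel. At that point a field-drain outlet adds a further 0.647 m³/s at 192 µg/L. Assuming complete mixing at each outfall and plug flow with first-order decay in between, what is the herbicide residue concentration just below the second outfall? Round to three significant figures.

33.4 µg/L

Conservation of mass: C = (10.50·0.3900 + 1.800·194.0) / 12.30 = 353.3/12.30 = 28.72 µg/L; combined flow 12.30 m³/s.
Travel time t = 24·1000 / 0.14 = 171400 s = 47.62 h.
Half-life 244 h → k = ln 2 / 244 = 0.002841 h⁻¹ = 0.06818 d⁻¹.
Applying C = C₀e^(−kt): 28.72 × 0.8735 = 25.09 µg/L.
At the second outfall, C = (12.30·25.09 + 0.6470·192.0) / (12.30 + 0.6470) = 33.43 µg/L.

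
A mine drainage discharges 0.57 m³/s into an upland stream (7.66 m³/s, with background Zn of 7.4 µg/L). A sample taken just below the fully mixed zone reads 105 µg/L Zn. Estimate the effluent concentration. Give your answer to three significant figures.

Mass balance: 7.660·7.400 + 0.5700·Cₑ = 8.230·105.0
→ Cₑ = (8.230·105.0 − 7.660·7.400) / 0.5700 = 1417 µg/L.

1420 µg/L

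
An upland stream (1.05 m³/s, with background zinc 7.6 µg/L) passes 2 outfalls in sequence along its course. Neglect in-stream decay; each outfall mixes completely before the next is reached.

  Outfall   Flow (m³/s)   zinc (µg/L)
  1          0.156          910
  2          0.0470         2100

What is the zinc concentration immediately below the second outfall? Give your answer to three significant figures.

198 µg/L

Below outfall 1: Q → 1.206 m³/s, C = (1.050·7.600 + 0.1560·910.0)/1.206 = 124.3 µg/L.
Below outfall 2: Q → 1.253 m³/s, C = (1.206·124.3 + 0.04700·2100)/1.253 = 198.4 µg/L.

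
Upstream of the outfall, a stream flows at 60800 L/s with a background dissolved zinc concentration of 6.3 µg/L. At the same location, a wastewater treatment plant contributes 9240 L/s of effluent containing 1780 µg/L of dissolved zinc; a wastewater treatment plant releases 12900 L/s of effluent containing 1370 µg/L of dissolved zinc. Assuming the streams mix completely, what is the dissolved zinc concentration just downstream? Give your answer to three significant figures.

416 µg/L

Mixed concentration C = ΣQC/ΣQ = (60800·6.300 + 9240·1780 + 12900·1370) / 82940 = 34500000/82940 = 416.0 µg/L.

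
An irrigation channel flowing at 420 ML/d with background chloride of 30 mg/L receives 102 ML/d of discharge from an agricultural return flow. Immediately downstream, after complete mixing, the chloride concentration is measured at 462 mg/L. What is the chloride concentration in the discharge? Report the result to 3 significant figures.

2240 mg/L

Mass balance: 420.0·30.00 + 102.0·Cₑ = 522.0·462.0
→ Cₑ = (522.0·462.0 − 420.0·30.00) / 102.0 = 2241 mg/L.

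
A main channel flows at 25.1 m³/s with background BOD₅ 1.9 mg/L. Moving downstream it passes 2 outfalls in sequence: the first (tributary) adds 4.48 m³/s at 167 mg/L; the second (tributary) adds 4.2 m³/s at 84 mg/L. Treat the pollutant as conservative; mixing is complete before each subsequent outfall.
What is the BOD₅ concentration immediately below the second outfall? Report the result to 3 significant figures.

Below outfall 1: Q → 29.58 m³/s, C = (25.10·1.900 + 4.480·167.0)/29.58 = 26.91 mg/L.
Below outfall 2: Q → 33.78 m³/s, C = (29.58·26.91 + 4.200·84.00)/33.78 = 34.00 mg/L.

34.0 mg/L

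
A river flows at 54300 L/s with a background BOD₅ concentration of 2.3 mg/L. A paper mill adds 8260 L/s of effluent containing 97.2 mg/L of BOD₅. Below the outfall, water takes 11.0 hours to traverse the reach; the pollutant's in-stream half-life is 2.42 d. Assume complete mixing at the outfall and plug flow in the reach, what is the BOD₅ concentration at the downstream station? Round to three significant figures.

13.0 mg/L

After mixing, C = (54300·2.300 + 8260·97.20) / 62560 = 927800/62560 = 14.83 mg/L.
Half-life 2.42 d → k = ln 2 / 2.42 = 0.2864 d⁻¹.
First-order decay: C = 14.83·exp(−k·t) = 14.83·0.8770 = 13.01 mg/L.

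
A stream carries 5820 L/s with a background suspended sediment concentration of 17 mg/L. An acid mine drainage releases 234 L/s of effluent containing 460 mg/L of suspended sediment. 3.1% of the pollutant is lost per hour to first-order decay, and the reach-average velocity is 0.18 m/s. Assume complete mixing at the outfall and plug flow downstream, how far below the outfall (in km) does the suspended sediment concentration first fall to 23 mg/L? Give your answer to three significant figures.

8.12 km

Mixed concentration C = ΣQC/ΣQ = (5820·17.00 + 234.0·460.0) / 6054 = 206600/6054 = 34.12 mg/L.
3.1%/h lost → k = −ln(1 − 0.031) = 0.03149 h⁻¹.
Set 34.12·exp(−k·t) = 23 → t = ln(34.12/23)/k = 45100 s = 12.53 h.
Distance = v·t = 0.18·45100 = 8117 m = 8.117 km.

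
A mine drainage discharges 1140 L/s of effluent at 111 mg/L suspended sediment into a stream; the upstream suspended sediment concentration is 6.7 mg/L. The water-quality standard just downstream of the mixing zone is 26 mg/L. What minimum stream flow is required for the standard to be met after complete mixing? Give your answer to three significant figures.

5020 L/s

Set C_mix = 26: (Q·6.700 + 1140·111.0) / (Q + 1140) = 26
→ Q = 1140·(111.0 − 26)/(26 − 6.700) = 5021 L/s.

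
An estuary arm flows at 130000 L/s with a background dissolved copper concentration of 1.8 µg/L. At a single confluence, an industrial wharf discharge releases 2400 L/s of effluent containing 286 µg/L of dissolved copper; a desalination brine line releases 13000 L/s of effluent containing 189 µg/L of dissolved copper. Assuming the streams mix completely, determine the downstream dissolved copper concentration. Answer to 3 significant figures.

23.2 µg/L

Mass balance: C = (130000·1.800 + 2400·286.0 + 13000·189.0) / 145400 = 3377000/145400 = 23.23 µg/L.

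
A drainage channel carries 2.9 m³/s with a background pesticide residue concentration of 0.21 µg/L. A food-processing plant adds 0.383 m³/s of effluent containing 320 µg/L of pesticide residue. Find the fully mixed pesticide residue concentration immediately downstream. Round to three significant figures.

Conservation of mass: C = (2.900·0.2100 + 0.3830·320.0) / 3.283 = 123.2/3.283 = 37.52 µg/L.

37.5 µg/L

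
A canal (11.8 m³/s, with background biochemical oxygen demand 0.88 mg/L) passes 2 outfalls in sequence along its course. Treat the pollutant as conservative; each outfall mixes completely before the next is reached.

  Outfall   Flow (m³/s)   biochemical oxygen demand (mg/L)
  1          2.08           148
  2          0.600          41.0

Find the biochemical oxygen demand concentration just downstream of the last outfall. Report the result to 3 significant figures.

23.7 mg/L

Outfall 1: combined Q = 13.88 m³/s; C = (11.80·0.8800 + 2.080·148.0)/13.88 = 22.93 mg/L.
Outfall 2: combined Q = 14.48 m³/s; C = (13.88·22.93 + 0.6000·41.00)/14.48 = 23.68 mg/L.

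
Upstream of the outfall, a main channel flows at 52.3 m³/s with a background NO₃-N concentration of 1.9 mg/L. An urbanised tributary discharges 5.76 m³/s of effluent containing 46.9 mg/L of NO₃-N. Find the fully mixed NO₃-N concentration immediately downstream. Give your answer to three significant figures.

6.36 mg/L

Flow-weighted average: C = (52.30·1.900 + 5.760·46.90) / 58.06 = 369.5/58.06 = 6.364 mg/L.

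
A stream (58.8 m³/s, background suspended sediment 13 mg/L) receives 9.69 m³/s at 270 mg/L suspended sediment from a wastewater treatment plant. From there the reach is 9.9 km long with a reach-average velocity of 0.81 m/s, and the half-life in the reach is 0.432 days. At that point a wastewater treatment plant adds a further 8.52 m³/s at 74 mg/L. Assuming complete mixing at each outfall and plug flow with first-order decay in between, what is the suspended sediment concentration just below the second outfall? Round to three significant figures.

43.2 mg/L

Mixed concentration C = ΣQC/ΣQ = (58.80·13.00 + 9.690·270.0) / 68.49 = 3381/68.49 = 49.36 mg/L; combined flow 68.49 m³/s.
Travel time t = 9.9·1000 / 0.81 = 12220 s = 3.395 h.
Half-life 0.432 d → k = ln 2 / 0.432 = 1.605 d⁻¹.
Decay over the reach: 49.36·exp(−kt) = 49.36·0.7969 = 39.34 mg/L.
Second outfall: C = (68.49·39.34 + 8.520·74.00)/77.01 = 43.17 mg/L.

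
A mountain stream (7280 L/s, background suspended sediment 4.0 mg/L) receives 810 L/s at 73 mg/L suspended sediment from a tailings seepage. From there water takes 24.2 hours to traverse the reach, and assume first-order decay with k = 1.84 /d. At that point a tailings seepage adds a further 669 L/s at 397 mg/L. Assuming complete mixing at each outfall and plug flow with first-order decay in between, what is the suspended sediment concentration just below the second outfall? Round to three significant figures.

31.9 mg/L

Conservation of mass: C = (7280·4.000 + 810.0·73.00) / 8090 = 88250/8090 = 10.91 mg/L; combined flow 8090 L/s.
Decay over the reach: 10.91·exp(−kt) = 10.91·0.1564 = 1.706 mg/L.
At the second outfall, C = (8090·1.706 + 669.0·397.0) / (8090 + 669.0) = 31.90 mg/L.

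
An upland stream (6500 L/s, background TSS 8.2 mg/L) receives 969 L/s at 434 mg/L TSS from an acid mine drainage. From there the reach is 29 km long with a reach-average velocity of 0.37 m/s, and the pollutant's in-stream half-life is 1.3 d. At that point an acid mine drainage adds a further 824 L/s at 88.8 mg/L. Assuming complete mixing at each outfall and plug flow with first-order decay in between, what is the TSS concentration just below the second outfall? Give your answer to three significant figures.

44.0 mg/L

Mixed concentration C = ΣQC/ΣQ = (6500·8.200 + 969.0·434.0) / 7469 = 473800/7469 = 63.44 mg/L; combined flow 7469 L/s.
Travel time t = 29·1000 / 0.37 = 78380 s = 21.77 h.
Half-life 1.3 d → k = ln 2 / 1.3 = 0.5332 d⁻¹.
Decay over the reach: 63.44·exp(−kt) = 63.44·0.6165 = 39.11 mg/L.
Second outfall: C = (7469·39.11 + 824.0·88.80)/8293 = 44.05 mg/L.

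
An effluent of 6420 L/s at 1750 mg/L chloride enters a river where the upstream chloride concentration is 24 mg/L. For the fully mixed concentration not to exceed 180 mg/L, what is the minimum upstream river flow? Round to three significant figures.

64600 L/s

Set C_mix = 180: (Q·24.00 + 6420·1750) / (Q + 6420) = 180
→ Q = 6420·(1750 − 180)/(180 − 24.00) = 64610 L/s.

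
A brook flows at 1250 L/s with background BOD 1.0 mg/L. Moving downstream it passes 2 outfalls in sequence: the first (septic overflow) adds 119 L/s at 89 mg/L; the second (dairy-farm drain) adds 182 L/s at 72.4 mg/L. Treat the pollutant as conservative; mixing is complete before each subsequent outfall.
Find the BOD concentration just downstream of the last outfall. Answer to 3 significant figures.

After outfall 1: Q = 1250 + 119.0 = 1369 L/s; C = (1250·1.000 + 119.0·89.00)/1369 = 8.649 mg/L.
After outfall 2: Q = 1369 + 182.0 = 1551 L/s; C = (1369·8.649 + 182.0·72.40)/1551 = 16.13 mg/L.

16.1 mg/L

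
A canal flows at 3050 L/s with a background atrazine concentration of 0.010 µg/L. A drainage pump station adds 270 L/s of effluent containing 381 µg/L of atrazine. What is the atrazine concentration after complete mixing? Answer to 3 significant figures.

31.0 µg/L

Mass balance: C = (3050·0.01000 + 270.0·381.0) / 3320 = 102900/3320 = 30.99 µg/L.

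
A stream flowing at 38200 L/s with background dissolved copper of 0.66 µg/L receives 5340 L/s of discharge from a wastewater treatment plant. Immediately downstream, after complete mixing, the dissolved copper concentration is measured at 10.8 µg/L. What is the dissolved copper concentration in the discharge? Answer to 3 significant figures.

83.3 µg/L

Mass balance: 38200·0.6600 + 5340·Cₑ = 43540·10.80
→ Cₑ = (43540·10.80 − 38200·0.6600) / 5340 = 83.34 µg/L.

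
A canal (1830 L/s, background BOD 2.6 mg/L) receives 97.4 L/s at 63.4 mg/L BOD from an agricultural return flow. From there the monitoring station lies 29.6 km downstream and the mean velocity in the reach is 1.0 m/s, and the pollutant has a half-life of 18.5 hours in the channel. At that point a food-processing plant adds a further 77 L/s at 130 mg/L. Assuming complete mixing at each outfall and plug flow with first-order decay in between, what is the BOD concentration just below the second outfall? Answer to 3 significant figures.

Flow-weighted average: C = (1830·2.600 + 97.40·63.40) / 1927 = 10930/1927 = 5.672 mg/L; combined flow 1927 L/s.
Travel time t = 29.6·1000 / 1.0 = 29600 s = 8.222 h.
Half-life 18.5 h → k = ln 2 / 18.5 = 0.03747 h⁻¹ = 0.8992 d⁻¹.
After decay, C = 5.672 × e^(−kt) = 5.672 × 0.7349 = 4.169 mg/L.
Second outfall: C = (1927·4.169 + 77.00·130.0)/2004 = 9.002 mg/L.

9.00 mg/L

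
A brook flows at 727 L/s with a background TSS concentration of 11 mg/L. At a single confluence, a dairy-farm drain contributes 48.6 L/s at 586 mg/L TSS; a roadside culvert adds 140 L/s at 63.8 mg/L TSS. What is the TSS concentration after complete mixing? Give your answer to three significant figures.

Mixed concentration C = ΣQC/ΣQ = (727.0·11.00 + 48.60·586.0 + 140.0·63.80) / 915.6 = 45410/915.6 = 49.59 mg/L.

49.6 mg/L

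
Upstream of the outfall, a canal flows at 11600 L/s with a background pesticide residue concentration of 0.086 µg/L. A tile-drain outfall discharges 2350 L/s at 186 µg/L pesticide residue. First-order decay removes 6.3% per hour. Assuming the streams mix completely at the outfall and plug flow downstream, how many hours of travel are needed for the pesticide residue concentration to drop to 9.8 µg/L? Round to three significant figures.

Conservation of mass: C = (11600·0.08600 + 2350·186.0) / 13950 = 438100/13950 = 31.40 µg/L.
6.3%/h lost → k = −ln(1 − 0.063) = 0.06507 h⁻¹.
31.40·exp(−k·t) = 9.8 → t = ln(31.40/9.8)/k = 64430 s = 17.90 h.

17.9 h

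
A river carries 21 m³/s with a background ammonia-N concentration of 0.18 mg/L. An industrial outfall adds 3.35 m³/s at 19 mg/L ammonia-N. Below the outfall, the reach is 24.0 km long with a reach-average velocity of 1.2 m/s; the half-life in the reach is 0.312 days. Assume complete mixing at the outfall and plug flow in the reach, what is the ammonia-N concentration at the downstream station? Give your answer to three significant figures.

Flow-weighted average: C = (21.00·0.1800 + 3.350·19.00) / 24.35 = 67.43/24.35 = 2.769 mg/L.
Travel time t = 24.0·1000 / 1.2 = 20000 s = 5.556 h.
Half-life 0.312 d → k = ln 2 / 0.312 = 2.222 d⁻¹.
Applying C = C₀e^(−kt): 2.769 × 0.5979 = 1.656 mg/L.

1.66 mg/L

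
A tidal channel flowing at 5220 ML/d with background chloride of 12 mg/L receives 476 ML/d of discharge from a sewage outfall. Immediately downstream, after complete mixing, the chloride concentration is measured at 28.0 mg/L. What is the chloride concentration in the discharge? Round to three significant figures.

203 mg/L

Mass balance: 5220·12.00 + 476.0·Cₑ = 5696·28.00
→ Cₑ = (5696·28.00 − 5220·12.00) / 476.0 = 203.5 mg/L.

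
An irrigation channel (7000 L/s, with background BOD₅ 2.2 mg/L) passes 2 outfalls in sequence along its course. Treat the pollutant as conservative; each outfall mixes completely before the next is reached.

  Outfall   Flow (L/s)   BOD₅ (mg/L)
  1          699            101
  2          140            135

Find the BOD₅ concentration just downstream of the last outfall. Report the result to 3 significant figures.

Outfall 1: combined Q = 7699 L/s; C = (7000·2.200 + 699.0·101.0)/7699 = 11.17 mg/L.
Outfall 2: combined Q = 7839 L/s; C = (7699·11.17 + 140.0·135.0)/7839 = 13.38 mg/L.

13.4 mg/L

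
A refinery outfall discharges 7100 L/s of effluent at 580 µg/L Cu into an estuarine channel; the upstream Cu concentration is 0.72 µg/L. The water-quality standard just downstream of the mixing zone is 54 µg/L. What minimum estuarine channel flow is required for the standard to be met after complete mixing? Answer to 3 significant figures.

Set C_mix = 54: (Q·0.7200 + 7100·580.0) / (Q + 7100) = 54
→ Q = 7100·(580.0 − 54)/(54 − 0.7200) = 70090 L/s.

70100 L/s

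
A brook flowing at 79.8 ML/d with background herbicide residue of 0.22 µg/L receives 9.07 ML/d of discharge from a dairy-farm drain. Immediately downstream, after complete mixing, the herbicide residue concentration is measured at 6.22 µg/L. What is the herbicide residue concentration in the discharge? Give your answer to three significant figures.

59.0 µg/L

Mass balance: 79.80·0.2200 + 9.070·Cₑ = 88.87·6.220
→ Cₑ = (88.87·6.220 − 79.80·0.2200) / 9.070 = 59.01 µg/L.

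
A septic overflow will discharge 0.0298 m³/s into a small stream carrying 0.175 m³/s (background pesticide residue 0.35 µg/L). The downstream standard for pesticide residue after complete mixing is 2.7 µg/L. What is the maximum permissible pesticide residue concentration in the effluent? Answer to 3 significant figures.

16.5 µg/L

At the limit, (Qr·Cr + Qe·Cₑ)/(Qr + Qe) = 2.7:
Cₑ = (0.2048·2.7 − 0.1750·0.3500) / 0.02980 = 16.50 µg/L.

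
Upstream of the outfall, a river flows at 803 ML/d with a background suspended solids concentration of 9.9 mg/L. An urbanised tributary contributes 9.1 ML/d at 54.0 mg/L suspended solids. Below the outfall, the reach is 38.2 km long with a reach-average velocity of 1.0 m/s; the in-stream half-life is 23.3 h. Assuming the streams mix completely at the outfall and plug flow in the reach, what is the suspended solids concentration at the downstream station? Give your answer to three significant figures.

7.58 mg/L

Flow-weighted average: C = (803.0·9.900 + 9.100·54.00) / 812.1 = 8441/812.1 = 10.39 mg/L.
Travel time t = 38.2·1000 / 1.0 = 38200 s = 10.61 h.
Half-life 23.3 h → k = ln 2 / 23.3 = 0.02975 h⁻¹ = 0.7140 d⁻¹.
Decay over the reach: 10.39·exp(−kt) = 10.39·0.7293 = 7.580 mg/L.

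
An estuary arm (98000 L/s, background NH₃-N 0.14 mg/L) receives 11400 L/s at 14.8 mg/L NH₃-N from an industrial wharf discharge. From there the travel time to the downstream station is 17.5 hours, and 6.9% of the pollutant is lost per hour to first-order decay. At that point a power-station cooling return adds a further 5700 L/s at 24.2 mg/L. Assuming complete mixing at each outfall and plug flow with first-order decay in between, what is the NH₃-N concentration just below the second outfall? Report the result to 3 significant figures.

1.65 mg/L

Flow-weighted average: C = (98000·0.1400 + 11400·14.80) / 109400 = 182400/109400 = 1.668 mg/L; combined flow 109400 L/s.
6.9%/h lost → k = −ln(1 − 0.069) = 0.07150 h⁻¹.
After decay, C = 1.668 × e^(−kt) = 1.668 × 0.2862 = 0.4772 mg/L.
Second outfall: C = (109400·0.4772 + 5700·24.20)/115100 = 1.652 mg/L.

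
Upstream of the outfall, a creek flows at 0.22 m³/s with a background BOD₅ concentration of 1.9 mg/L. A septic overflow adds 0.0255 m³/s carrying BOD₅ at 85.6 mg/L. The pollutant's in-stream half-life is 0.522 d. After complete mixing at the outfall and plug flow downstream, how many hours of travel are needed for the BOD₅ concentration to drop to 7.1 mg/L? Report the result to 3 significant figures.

7.23 h

Conservation of mass: C = (0.2200·1.900 + 0.02550·85.60) / 0.2455 = 2.601/0.2455 = 10.59 mg/L.
Half-life 0.522 d → k = ln 2 / 0.522 = 1.328 d⁻¹.
10.59·exp(−k·t) = 7.1 → t = ln(10.59/7.1)/k = 26040 s = 7.233 h.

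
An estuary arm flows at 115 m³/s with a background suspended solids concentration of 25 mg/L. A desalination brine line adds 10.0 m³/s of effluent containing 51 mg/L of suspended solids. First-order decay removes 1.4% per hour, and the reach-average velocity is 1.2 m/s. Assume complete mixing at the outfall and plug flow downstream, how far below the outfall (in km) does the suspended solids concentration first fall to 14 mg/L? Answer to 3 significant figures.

202 km

After mixing, C = (115.0·25.00 + 10.00·51.00) / 125.0 = 3385/125.0 = 27.08 mg/L.
1.4%/h lost → k = −ln(1 − 0.014) = 0.01410 h⁻¹.
Set 27.08·exp(−k·t) = 14 → t = ln(27.08/14)/k = 168500 s = 46.79 h.
Distance = v·t = 1.2·168500 = 202100 m = 202.1 km.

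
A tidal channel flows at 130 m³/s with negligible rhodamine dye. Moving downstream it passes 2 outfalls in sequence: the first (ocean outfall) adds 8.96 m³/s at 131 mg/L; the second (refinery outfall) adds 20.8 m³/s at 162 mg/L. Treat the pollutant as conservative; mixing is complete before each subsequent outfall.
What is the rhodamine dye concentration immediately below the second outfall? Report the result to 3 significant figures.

28.4 mg/L

After outfall 1: Q = 130.0 + 8.960 = 139.0 m³/s; C = (130.0·0 + 8.960·131.0)/139.0 = 8.447 mg/L.
After outfall 2: Q = 139.0 + 20.80 = 159.8 m³/s; C = (139.0·8.447 + 20.80·162.0)/159.8 = 28.44 mg/L.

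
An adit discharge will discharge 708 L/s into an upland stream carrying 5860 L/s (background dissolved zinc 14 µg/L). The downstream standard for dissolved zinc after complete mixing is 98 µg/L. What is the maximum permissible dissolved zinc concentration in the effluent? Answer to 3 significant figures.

793 µg/L

At the limit, (Qr·Cr + Qe·Cₑ)/(Qr + Qe) = 98:
Cₑ = (6568·98 − 5860·14.00) / 708.0 = 793.3 µg/L.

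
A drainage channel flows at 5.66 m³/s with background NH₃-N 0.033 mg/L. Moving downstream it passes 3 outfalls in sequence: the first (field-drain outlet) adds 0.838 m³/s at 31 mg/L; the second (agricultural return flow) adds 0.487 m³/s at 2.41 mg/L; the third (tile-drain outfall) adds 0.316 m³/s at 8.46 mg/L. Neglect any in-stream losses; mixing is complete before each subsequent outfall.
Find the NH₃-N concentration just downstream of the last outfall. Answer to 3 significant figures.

Below outfall 1: Q → 6.498 m³/s, C = (5.660·0.03300 + 0.8380·31.00)/6.498 = 4.027 mg/L.
Below outfall 2: Q → 6.985 m³/s, C = (6.498·4.027 + 0.4870·2.410)/6.985 = 3.914 mg/L.
Below outfall 3: Q → 7.301 m³/s, C = (6.985·3.914 + 0.3160·8.460)/7.301 = 4.111 mg/L.

4.11 mg/L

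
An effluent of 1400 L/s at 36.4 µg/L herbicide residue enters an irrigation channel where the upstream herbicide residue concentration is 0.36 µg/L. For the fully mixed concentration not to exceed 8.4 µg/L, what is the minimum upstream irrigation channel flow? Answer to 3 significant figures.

4880 L/s

Set C_mix = 8.4: (Q·0.3600 + 1400·36.40) / (Q + 1400) = 8.4
→ Q = 1400·(36.40 − 8.4)/(8.4 − 0.3600) = 4876 L/s.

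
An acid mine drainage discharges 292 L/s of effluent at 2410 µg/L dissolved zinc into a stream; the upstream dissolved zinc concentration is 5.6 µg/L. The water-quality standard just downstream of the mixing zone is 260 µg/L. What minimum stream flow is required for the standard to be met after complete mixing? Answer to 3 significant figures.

Set C_mix = 260: (Q·5.600 + 292.0·2410) / (Q + 292.0) = 260
→ Q = 292.0·(2410 − 260)/(260 − 5.600) = 2468 L/s.

2470 L/s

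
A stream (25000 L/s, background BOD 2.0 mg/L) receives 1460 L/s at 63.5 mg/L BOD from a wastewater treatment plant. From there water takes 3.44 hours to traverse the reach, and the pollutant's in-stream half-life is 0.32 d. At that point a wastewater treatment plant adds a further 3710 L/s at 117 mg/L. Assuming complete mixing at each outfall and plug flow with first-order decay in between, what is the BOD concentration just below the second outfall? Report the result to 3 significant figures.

Conservation of mass: C = (25000·2.000 + 1460·63.50) / 26460 = 142700/26460 = 5.393 mg/L; combined flow 26460 L/s.
Half-life 0.32 d → k = ln 2 / 0.32 = 2.166 d⁻¹.
First-order decay: C = 5.393·exp(−k·t) = 5.393·0.7331 = 3.954 mg/L.
Second outfall: C = (26460·3.954 + 3710·117.0)/30170 = 17.86 mg/L.

17.9 mg/L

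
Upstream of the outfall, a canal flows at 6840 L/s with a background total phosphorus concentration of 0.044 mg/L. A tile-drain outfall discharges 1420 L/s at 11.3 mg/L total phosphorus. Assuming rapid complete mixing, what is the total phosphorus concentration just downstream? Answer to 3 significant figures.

1.98 mg/L

Flow-weighted average: C = (6840·0.04400 + 1420·11.30) / 8260 = 16350/8260 = 1.979 mg/L.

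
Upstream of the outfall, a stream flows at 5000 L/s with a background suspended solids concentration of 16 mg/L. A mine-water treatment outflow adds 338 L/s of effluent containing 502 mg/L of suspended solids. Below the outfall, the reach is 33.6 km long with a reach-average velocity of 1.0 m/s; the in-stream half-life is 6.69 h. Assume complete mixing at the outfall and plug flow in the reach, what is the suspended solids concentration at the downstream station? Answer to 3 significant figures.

17.8 mg/L

After mixing, C = (5000·16.00 + 338.0·502.0) / 5338 = 249700/5338 = 46.77 mg/L.
Travel time t = 33.6·1000 / 1.0 = 33600 s = 9.333 h.
Half-life 6.69 h → k = ln 2 / 6.69 = 0.1036 h⁻¹ = 2.487 d⁻¹.
Decay over the reach: 46.77·exp(−kt) = 46.77·0.3802 = 17.78 mg/L.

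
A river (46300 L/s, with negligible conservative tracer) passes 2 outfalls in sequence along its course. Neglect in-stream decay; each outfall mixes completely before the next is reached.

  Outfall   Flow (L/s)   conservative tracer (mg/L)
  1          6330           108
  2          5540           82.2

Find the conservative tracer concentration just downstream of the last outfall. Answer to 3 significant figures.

19.6 mg/L

Outfall 1: combined Q = 52630 L/s; C = (46300·0 + 6330·108.0)/52630 = 12.99 mg/L.
Outfall 2: combined Q = 58170 L/s; C = (52630·12.99 + 5540·82.20)/58170 = 19.58 mg/L.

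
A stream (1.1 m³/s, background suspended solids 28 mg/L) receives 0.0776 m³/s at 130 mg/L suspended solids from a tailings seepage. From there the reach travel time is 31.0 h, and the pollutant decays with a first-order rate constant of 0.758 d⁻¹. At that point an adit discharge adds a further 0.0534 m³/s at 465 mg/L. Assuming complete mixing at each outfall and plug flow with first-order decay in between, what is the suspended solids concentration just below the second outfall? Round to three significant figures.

Mixed concentration C = ΣQC/ΣQ = (1.100·28.00 + 0.07760·130.0) / 1.178 = 40.89/1.178 = 34.72 mg/L; combined flow 1.178 m³/s.
Decay over the reach: 34.72·exp(−kt) = 34.72·0.3757 = 13.04 mg/L.
At the second outfall, C = (1.178·13.04 + 0.05340·465.0) / (1.178 + 0.05340) = 32.65 mg/L.

32.6 mg/L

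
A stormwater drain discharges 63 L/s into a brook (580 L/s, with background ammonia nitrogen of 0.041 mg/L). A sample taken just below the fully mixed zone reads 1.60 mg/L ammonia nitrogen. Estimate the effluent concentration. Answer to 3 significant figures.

16.0 mg/L

Mass balance: 580.0·0.04100 + 63.00·Cₑ = 643.0·1.600
→ Cₑ = (643.0·1.600 − 580.0·0.04100) / 63.00 = 15.95 mg/L.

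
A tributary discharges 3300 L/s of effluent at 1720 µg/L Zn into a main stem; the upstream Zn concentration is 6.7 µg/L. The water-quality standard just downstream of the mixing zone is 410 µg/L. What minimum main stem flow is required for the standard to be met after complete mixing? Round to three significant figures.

10700 L/s

Set C_mix = 410: (Q·6.700 + 3300·1720) / (Q + 3300) = 410
→ Q = 3300·(1720 − 410)/(410 − 6.700) = 10720 L/s.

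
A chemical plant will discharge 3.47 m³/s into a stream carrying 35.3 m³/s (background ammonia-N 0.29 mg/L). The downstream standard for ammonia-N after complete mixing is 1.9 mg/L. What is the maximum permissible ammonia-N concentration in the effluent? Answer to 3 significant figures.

18.3 mg/L

At the limit, (Qr·Cr + Qe·Cₑ)/(Qr + Qe) = 1.9:
Cₑ = (38.77·1.9 − 35.30·0.2900) / 3.470 = 18.28 mg/L.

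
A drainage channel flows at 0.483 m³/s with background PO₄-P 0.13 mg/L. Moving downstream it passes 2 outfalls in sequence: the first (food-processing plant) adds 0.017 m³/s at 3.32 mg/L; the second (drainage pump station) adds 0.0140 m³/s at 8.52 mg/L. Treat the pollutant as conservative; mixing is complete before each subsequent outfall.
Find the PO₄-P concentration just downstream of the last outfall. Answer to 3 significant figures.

Below outfall 1: Q → 0.5000 m³/s, C = (0.4830·0.1300 + 0.01700·3.320)/0.5000 = 0.2385 mg/L.
Below outfall 2: Q → 0.5140 m³/s, C = (0.5000·0.2385 + 0.01400·8.520)/0.5140 = 0.4640 mg/L.

0.464 mg/L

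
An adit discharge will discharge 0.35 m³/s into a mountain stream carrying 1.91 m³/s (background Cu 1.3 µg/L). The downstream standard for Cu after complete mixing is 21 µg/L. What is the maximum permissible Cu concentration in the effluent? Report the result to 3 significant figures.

At the limit, (Qr·Cr + Qe·Cₑ)/(Qr + Qe) = 21:
Cₑ = (2.260·21 − 1.910·1.300) / 0.3500 = 128.5 µg/L.

129 µg/L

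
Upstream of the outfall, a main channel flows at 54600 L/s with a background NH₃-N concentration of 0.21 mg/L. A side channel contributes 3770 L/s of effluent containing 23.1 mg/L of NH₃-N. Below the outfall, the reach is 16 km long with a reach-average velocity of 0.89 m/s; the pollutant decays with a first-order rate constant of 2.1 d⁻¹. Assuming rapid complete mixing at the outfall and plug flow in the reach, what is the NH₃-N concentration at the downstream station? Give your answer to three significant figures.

1.09 mg/L

Mass balance: C = (54600·0.2100 + 3770·23.10) / 58370 = 98550/58370 = 1.688 mg/L.
Travel time t = 16·1000 / 0.89 = 17980 s = 4.994 h.
Decay over the reach: 1.688·exp(−kt) = 1.688·0.6460 = 1.091 mg/L.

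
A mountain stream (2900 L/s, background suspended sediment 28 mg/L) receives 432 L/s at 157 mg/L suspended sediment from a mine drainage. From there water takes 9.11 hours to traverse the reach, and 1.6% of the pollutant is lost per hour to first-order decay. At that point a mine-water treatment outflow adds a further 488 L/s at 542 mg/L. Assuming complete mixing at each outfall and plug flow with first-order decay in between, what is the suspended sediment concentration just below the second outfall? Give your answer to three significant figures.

Mixed concentration C = ΣQC/ΣQ = (2900·28.00 + 432.0·157.0) / 3332 = 149000/3332 = 44.73 mg/L; combined flow 3332 L/s.
1.6%/h lost → k = −ln(1 − 0.016) = 0.01613 h⁻¹.
After decay, C = 44.73 × e^(−kt) = 44.73 × 0.8633 = 38.61 mg/L.
At the second outfall, C = (3332·38.61 + 488.0·542.0) / (3332 + 488.0) = 102.9 mg/L.

103 mg/L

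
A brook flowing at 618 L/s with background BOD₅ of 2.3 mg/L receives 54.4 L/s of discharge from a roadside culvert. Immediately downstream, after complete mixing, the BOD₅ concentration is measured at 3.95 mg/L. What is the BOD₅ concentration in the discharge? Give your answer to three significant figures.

Mass balance: 618.0·2.300 + 54.40·Cₑ = 672.4·3.950
→ Cₑ = (672.4·3.950 − 618.0·2.300) / 54.40 = 22.69 mg/L.

22.7 mg/L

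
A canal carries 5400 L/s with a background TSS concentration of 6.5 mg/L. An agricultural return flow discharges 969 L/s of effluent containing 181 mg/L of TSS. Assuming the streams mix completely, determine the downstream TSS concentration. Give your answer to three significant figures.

Mass balance: C = (5400·6.500 + 969.0·181.0) / 6369 = 210500/6369 = 33.05 mg/L.

33.0 mg/L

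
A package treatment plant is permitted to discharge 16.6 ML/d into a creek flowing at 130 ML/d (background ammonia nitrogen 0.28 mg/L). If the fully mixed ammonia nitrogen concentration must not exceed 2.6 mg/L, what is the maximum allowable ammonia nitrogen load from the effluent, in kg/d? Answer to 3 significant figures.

Mass balance at the limit: 130.0·0.2800 + 16.60·Cₑ = 146.6·2.6 → Cₑ = 20.77 mg/L.
16.60 ML/d = 0.1921 m³/s. Load = 0.1921 m³/s × 20.77 g/m³ × 86 400 s/d = 344.8 kg/d.

345 kg/d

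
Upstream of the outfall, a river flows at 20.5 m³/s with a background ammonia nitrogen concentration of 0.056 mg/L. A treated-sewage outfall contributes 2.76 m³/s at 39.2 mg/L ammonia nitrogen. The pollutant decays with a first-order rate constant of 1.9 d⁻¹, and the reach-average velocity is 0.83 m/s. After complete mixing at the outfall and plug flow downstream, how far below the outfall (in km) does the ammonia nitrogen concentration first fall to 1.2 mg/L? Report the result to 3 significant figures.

After mixing, C = (20.50·0.05600 + 2.760·39.20) / 23.26 = 109.3/23.26 = 4.701 mg/L.
Set 4.701·exp(−k·t) = 1.2 → t = ln(4.701/1.2)/k = 62090 s = 17.25 h.
Distance = v·t = 0.83·62090 = 51530 m = 51.53 km.

51.5 km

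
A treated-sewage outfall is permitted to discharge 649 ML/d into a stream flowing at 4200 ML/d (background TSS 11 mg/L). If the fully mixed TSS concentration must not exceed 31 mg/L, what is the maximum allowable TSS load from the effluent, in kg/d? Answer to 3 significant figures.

Mass balance at the limit: 4200·11.00 + 649.0·Cₑ = 4849·31 → Cₑ = 160.4 mg/L.
649.0 ML/d = 7.512 m³/s. Load = 7.512 m³/s × 160.4 g/m³ × 86 400 s/d = 104100 kg/d.

104000 kg/d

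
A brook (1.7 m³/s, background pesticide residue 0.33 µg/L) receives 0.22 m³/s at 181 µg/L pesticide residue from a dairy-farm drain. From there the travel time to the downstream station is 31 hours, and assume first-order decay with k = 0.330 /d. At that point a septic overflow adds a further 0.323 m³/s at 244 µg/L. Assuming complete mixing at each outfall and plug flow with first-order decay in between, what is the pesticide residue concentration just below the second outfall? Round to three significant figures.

46.9 µg/L

Mixed concentration C = ΣQC/ΣQ = (1.700·0.3300 + 0.2200·181.0) / 1.920 = 40.38/1.920 = 21.03 µg/L; combined flow 1.920 m³/s.
Applying C = C₀e^(−kt): 21.03 × 0.6530 = 13.73 µg/L.
Second outfall: C = (1.920·13.73 + 0.3230·244.0)/2.243 = 46.89 µg/L.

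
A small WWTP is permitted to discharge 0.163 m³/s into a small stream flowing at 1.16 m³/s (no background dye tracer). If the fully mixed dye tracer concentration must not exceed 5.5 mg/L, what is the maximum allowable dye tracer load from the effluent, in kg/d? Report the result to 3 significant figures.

Mass balance at the limit: 1.160·0 + 0.1630·Cₑ = 1.323·5.5 → Cₑ = 44.64 mg/L.
Load = 0.1630 m³/s × 44.64 g/m³ × 86 400 s/d = 628.7 kg/d.

629 kg/d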